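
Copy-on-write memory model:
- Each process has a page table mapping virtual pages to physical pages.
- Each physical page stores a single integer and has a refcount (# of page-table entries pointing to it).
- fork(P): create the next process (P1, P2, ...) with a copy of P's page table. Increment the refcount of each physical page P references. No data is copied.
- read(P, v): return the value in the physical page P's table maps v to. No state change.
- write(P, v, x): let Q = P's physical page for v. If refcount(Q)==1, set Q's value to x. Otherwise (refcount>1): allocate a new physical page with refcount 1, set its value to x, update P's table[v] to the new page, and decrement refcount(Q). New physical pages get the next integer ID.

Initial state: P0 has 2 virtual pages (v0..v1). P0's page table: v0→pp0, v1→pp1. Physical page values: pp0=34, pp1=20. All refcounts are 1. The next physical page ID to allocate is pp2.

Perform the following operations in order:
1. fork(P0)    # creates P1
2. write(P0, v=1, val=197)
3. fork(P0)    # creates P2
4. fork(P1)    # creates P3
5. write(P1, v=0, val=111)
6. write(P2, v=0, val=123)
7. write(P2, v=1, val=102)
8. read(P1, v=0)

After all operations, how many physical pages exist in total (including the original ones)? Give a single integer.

Op 1: fork(P0) -> P1. 2 ppages; refcounts: pp0:2 pp1:2
Op 2: write(P0, v1, 197). refcount(pp1)=2>1 -> COPY to pp2. 3 ppages; refcounts: pp0:2 pp1:1 pp2:1
Op 3: fork(P0) -> P2. 3 ppages; refcounts: pp0:3 pp1:1 pp2:2
Op 4: fork(P1) -> P3. 3 ppages; refcounts: pp0:4 pp1:2 pp2:2
Op 5: write(P1, v0, 111). refcount(pp0)=4>1 -> COPY to pp3. 4 ppages; refcounts: pp0:3 pp1:2 pp2:2 pp3:1
Op 6: write(P2, v0, 123). refcount(pp0)=3>1 -> COPY to pp4. 5 ppages; refcounts: pp0:2 pp1:2 pp2:2 pp3:1 pp4:1
Op 7: write(P2, v1, 102). refcount(pp2)=2>1 -> COPY to pp5. 6 ppages; refcounts: pp0:2 pp1:2 pp2:1 pp3:1 pp4:1 pp5:1
Op 8: read(P1, v0) -> 111. No state change.

Answer: 6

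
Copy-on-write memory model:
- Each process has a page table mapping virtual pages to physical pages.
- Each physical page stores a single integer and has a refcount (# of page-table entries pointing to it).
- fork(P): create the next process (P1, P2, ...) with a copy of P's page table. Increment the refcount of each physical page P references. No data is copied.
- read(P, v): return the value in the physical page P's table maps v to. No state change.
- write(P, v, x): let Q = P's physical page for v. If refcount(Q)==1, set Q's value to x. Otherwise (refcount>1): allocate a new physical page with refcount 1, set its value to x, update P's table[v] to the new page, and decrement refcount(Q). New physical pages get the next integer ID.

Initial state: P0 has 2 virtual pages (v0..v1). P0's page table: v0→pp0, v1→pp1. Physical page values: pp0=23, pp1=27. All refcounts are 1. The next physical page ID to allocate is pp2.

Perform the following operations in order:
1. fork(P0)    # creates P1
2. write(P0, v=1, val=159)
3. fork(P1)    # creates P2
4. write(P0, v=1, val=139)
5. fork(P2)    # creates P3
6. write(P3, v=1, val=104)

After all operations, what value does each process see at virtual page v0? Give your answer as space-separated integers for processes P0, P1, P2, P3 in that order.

Op 1: fork(P0) -> P1. 2 ppages; refcounts: pp0:2 pp1:2
Op 2: write(P0, v1, 159). refcount(pp1)=2>1 -> COPY to pp2. 3 ppages; refcounts: pp0:2 pp1:1 pp2:1
Op 3: fork(P1) -> P2. 3 ppages; refcounts: pp0:3 pp1:2 pp2:1
Op 4: write(P0, v1, 139). refcount(pp2)=1 -> write in place. 3 ppages; refcounts: pp0:3 pp1:2 pp2:1
Op 5: fork(P2) -> P3. 3 ppages; refcounts: pp0:4 pp1:3 pp2:1
Op 6: write(P3, v1, 104). refcount(pp1)=3>1 -> COPY to pp3. 4 ppages; refcounts: pp0:4 pp1:2 pp2:1 pp3:1
P0: v0 -> pp0 = 23
P1: v0 -> pp0 = 23
P2: v0 -> pp0 = 23
P3: v0 -> pp0 = 23

Answer: 23 23 23 23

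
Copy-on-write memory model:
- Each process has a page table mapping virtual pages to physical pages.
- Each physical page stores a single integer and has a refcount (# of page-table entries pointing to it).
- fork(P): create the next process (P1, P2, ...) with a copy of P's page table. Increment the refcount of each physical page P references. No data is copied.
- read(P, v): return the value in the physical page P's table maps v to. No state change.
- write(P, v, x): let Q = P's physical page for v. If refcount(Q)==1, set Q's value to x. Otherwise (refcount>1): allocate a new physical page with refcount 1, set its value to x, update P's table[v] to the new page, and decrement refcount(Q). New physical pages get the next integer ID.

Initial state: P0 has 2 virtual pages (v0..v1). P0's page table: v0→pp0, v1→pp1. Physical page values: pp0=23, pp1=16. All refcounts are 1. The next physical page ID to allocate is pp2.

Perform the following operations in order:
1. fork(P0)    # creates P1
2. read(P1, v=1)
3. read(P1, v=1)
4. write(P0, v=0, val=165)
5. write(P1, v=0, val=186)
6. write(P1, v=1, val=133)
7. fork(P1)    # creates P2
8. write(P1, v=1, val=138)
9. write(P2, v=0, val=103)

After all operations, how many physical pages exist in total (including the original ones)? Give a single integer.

Op 1: fork(P0) -> P1. 2 ppages; refcounts: pp0:2 pp1:2
Op 2: read(P1, v1) -> 16. No state change.
Op 3: read(P1, v1) -> 16. No state change.
Op 4: write(P0, v0, 165). refcount(pp0)=2>1 -> COPY to pp2. 3 ppages; refcounts: pp0:1 pp1:2 pp2:1
Op 5: write(P1, v0, 186). refcount(pp0)=1 -> write in place. 3 ppages; refcounts: pp0:1 pp1:2 pp2:1
Op 6: write(P1, v1, 133). refcount(pp1)=2>1 -> COPY to pp3. 4 ppages; refcounts: pp0:1 pp1:1 pp2:1 pp3:1
Op 7: fork(P1) -> P2. 4 ppages; refcounts: pp0:2 pp1:1 pp2:1 pp3:2
Op 8: write(P1, v1, 138). refcount(pp3)=2>1 -> COPY to pp4. 5 ppages; refcounts: pp0:2 pp1:1 pp2:1 pp3:1 pp4:1
Op 9: write(P2, v0, 103). refcount(pp0)=2>1 -> COPY to pp5. 6 ppages; refcounts: pp0:1 pp1:1 pp2:1 pp3:1 pp4:1 pp5:1

Answer: 6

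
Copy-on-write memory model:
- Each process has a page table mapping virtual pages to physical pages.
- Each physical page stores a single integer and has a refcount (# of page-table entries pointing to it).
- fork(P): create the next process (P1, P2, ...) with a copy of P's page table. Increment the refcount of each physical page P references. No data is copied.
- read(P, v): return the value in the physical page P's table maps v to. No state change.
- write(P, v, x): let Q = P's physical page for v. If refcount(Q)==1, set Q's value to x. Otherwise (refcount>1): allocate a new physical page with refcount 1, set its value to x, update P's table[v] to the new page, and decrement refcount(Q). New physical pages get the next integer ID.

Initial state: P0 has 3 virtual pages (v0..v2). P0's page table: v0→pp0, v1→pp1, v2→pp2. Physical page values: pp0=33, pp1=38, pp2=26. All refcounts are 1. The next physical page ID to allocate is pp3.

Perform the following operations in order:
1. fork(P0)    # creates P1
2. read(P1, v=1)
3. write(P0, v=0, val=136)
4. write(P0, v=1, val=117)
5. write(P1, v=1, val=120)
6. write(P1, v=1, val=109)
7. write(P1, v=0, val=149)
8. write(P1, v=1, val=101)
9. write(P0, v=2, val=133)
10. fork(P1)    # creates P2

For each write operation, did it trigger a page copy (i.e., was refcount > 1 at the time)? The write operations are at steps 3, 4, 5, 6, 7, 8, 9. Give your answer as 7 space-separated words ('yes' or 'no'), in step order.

Op 1: fork(P0) -> P1. 3 ppages; refcounts: pp0:2 pp1:2 pp2:2
Op 2: read(P1, v1) -> 38. No state change.
Op 3: write(P0, v0, 136). refcount(pp0)=2>1 -> COPY to pp3. 4 ppages; refcounts: pp0:1 pp1:2 pp2:2 pp3:1
Op 4: write(P0, v1, 117). refcount(pp1)=2>1 -> COPY to pp4. 5 ppages; refcounts: pp0:1 pp1:1 pp2:2 pp3:1 pp4:1
Op 5: write(P1, v1, 120). refcount(pp1)=1 -> write in place. 5 ppages; refcounts: pp0:1 pp1:1 pp2:2 pp3:1 pp4:1
Op 6: write(P1, v1, 109). refcount(pp1)=1 -> write in place. 5 ppages; refcounts: pp0:1 pp1:1 pp2:2 pp3:1 pp4:1
Op 7: write(P1, v0, 149). refcount(pp0)=1 -> write in place. 5 ppages; refcounts: pp0:1 pp1:1 pp2:2 pp3:1 pp4:1
Op 8: write(P1, v1, 101). refcount(pp1)=1 -> write in place. 5 ppages; refcounts: pp0:1 pp1:1 pp2:2 pp3:1 pp4:1
Op 9: write(P0, v2, 133). refcount(pp2)=2>1 -> COPY to pp5. 6 ppages; refcounts: pp0:1 pp1:1 pp2:1 pp3:1 pp4:1 pp5:1
Op 10: fork(P1) -> P2. 6 ppages; refcounts: pp0:2 pp1:2 pp2:2 pp3:1 pp4:1 pp5:1

yes yes no no no no yes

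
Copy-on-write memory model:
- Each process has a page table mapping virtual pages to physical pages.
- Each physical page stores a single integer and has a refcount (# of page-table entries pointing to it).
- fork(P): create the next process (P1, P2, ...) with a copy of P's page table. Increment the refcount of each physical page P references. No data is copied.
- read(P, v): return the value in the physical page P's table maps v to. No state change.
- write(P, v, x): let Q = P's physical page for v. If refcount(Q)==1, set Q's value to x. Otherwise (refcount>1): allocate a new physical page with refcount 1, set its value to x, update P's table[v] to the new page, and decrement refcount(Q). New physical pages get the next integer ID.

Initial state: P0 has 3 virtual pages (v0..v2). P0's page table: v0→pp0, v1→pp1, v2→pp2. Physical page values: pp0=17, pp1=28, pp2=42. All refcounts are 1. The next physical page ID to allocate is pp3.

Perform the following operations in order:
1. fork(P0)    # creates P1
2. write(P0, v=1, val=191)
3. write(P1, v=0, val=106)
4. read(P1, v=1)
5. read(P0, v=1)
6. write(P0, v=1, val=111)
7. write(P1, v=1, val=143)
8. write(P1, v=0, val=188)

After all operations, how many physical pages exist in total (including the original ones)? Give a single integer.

Op 1: fork(P0) -> P1. 3 ppages; refcounts: pp0:2 pp1:2 pp2:2
Op 2: write(P0, v1, 191). refcount(pp1)=2>1 -> COPY to pp3. 4 ppages; refcounts: pp0:2 pp1:1 pp2:2 pp3:1
Op 3: write(P1, v0, 106). refcount(pp0)=2>1 -> COPY to pp4. 5 ppages; refcounts: pp0:1 pp1:1 pp2:2 pp3:1 pp4:1
Op 4: read(P1, v1) -> 28. No state change.
Op 5: read(P0, v1) -> 191. No state change.
Op 6: write(P0, v1, 111). refcount(pp3)=1 -> write in place. 5 ppages; refcounts: pp0:1 pp1:1 pp2:2 pp3:1 pp4:1
Op 7: write(P1, v1, 143). refcount(pp1)=1 -> write in place. 5 ppages; refcounts: pp0:1 pp1:1 pp2:2 pp3:1 pp4:1
Op 8: write(P1, v0, 188). refcount(pp4)=1 -> write in place. 5 ppages; refcounts: pp0:1 pp1:1 pp2:2 pp3:1 pp4:1

Answer: 5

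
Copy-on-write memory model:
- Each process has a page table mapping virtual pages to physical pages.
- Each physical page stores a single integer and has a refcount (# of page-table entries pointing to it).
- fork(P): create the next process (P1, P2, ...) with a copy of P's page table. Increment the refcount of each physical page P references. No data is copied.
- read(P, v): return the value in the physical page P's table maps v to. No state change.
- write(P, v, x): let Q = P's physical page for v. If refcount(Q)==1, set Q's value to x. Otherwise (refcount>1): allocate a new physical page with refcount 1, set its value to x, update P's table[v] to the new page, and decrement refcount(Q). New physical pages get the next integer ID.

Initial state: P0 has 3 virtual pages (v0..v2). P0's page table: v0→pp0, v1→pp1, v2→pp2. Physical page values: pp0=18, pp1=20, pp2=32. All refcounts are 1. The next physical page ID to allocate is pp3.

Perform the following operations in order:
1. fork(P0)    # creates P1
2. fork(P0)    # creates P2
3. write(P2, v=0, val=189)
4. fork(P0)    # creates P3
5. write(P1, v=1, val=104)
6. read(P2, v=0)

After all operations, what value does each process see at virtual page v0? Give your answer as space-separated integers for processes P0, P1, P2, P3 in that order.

Op 1: fork(P0) -> P1. 3 ppages; refcounts: pp0:2 pp1:2 pp2:2
Op 2: fork(P0) -> P2. 3 ppages; refcounts: pp0:3 pp1:3 pp2:3
Op 3: write(P2, v0, 189). refcount(pp0)=3>1 -> COPY to pp3. 4 ppages; refcounts: pp0:2 pp1:3 pp2:3 pp3:1
Op 4: fork(P0) -> P3. 4 ppages; refcounts: pp0:3 pp1:4 pp2:4 pp3:1
Op 5: write(P1, v1, 104). refcount(pp1)=4>1 -> COPY to pp4. 5 ppages; refcounts: pp0:3 pp1:3 pp2:4 pp3:1 pp4:1
Op 6: read(P2, v0) -> 189. No state change.
P0: v0 -> pp0 = 18
P1: v0 -> pp0 = 18
P2: v0 -> pp3 = 189
P3: v0 -> pp0 = 18

Answer: 18 18 189 18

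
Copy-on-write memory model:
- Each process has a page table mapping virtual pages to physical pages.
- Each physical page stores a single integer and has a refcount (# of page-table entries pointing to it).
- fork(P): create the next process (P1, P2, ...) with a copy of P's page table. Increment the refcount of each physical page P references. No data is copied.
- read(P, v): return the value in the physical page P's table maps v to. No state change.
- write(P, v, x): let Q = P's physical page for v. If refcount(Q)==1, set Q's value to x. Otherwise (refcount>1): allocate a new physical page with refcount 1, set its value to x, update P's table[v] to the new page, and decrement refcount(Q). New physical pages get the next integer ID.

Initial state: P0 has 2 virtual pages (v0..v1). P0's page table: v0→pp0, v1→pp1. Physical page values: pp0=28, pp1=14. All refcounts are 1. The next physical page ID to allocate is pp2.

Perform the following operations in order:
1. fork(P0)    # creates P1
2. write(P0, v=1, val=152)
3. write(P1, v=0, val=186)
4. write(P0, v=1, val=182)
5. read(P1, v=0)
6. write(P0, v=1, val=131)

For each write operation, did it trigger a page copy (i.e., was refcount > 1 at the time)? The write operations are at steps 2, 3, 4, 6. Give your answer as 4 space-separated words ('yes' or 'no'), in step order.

Op 1: fork(P0) -> P1. 2 ppages; refcounts: pp0:2 pp1:2
Op 2: write(P0, v1, 152). refcount(pp1)=2>1 -> COPY to pp2. 3 ppages; refcounts: pp0:2 pp1:1 pp2:1
Op 3: write(P1, v0, 186). refcount(pp0)=2>1 -> COPY to pp3. 4 ppages; refcounts: pp0:1 pp1:1 pp2:1 pp3:1
Op 4: write(P0, v1, 182). refcount(pp2)=1 -> write in place. 4 ppages; refcounts: pp0:1 pp1:1 pp2:1 pp3:1
Op 5: read(P1, v0) -> 186. No state change.
Op 6: write(P0, v1, 131). refcount(pp2)=1 -> write in place. 4 ppages; refcounts: pp0:1 pp1:1 pp2:1 pp3:1

yes yes no no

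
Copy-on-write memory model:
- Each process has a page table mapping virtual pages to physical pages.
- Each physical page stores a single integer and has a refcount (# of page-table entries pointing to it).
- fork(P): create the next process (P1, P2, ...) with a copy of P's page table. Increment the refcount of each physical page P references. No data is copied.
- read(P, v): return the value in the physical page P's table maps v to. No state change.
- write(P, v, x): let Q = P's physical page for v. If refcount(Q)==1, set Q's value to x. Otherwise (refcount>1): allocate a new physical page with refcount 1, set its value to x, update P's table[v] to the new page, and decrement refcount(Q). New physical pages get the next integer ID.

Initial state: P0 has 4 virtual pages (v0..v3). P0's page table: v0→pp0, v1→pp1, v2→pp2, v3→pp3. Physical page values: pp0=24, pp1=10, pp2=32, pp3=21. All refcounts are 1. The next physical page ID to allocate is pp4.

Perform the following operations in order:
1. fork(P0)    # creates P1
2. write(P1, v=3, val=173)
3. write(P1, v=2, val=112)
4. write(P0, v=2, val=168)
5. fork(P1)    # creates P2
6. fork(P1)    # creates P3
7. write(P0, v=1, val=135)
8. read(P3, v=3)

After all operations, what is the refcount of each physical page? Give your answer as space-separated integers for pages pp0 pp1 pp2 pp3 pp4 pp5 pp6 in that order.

Op 1: fork(P0) -> P1. 4 ppages; refcounts: pp0:2 pp1:2 pp2:2 pp3:2
Op 2: write(P1, v3, 173). refcount(pp3)=2>1 -> COPY to pp4. 5 ppages; refcounts: pp0:2 pp1:2 pp2:2 pp3:1 pp4:1
Op 3: write(P1, v2, 112). refcount(pp2)=2>1 -> COPY to pp5. 6 ppages; refcounts: pp0:2 pp1:2 pp2:1 pp3:1 pp4:1 pp5:1
Op 4: write(P0, v2, 168). refcount(pp2)=1 -> write in place. 6 ppages; refcounts: pp0:2 pp1:2 pp2:1 pp3:1 pp4:1 pp5:1
Op 5: fork(P1) -> P2. 6 ppages; refcounts: pp0:3 pp1:3 pp2:1 pp3:1 pp4:2 pp5:2
Op 6: fork(P1) -> P3. 6 ppages; refcounts: pp0:4 pp1:4 pp2:1 pp3:1 pp4:3 pp5:3
Op 7: write(P0, v1, 135). refcount(pp1)=4>1 -> COPY to pp6. 7 ppages; refcounts: pp0:4 pp1:3 pp2:1 pp3:1 pp4:3 pp5:3 pp6:1
Op 8: read(P3, v3) -> 173. No state change.

Answer: 4 3 1 1 3 3 1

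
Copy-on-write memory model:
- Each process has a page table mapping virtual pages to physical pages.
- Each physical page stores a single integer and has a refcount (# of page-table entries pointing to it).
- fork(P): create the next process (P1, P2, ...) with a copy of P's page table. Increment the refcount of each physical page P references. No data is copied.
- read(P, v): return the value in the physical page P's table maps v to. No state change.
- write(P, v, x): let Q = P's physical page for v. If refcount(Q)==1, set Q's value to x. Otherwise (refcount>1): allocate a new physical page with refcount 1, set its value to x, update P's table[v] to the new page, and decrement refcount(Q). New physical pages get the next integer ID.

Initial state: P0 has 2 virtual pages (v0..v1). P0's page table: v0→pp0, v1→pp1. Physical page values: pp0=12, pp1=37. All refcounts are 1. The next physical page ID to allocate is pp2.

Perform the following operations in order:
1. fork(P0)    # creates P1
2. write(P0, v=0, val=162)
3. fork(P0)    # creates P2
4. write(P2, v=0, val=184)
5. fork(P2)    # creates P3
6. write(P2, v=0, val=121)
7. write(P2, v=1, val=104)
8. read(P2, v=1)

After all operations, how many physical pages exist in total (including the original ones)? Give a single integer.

Op 1: fork(P0) -> P1. 2 ppages; refcounts: pp0:2 pp1:2
Op 2: write(P0, v0, 162). refcount(pp0)=2>1 -> COPY to pp2. 3 ppages; refcounts: pp0:1 pp1:2 pp2:1
Op 3: fork(P0) -> P2. 3 ppages; refcounts: pp0:1 pp1:3 pp2:2
Op 4: write(P2, v0, 184). refcount(pp2)=2>1 -> COPY to pp3. 4 ppages; refcounts: pp0:1 pp1:3 pp2:1 pp3:1
Op 5: fork(P2) -> P3. 4 ppages; refcounts: pp0:1 pp1:4 pp2:1 pp3:2
Op 6: write(P2, v0, 121). refcount(pp3)=2>1 -> COPY to pp4. 5 ppages; refcounts: pp0:1 pp1:4 pp2:1 pp3:1 pp4:1
Op 7: write(P2, v1, 104). refcount(pp1)=4>1 -> COPY to pp5. 6 ppages; refcounts: pp0:1 pp1:3 pp2:1 pp3:1 pp4:1 pp5:1
Op 8: read(P2, v1) -> 104. No state change.

Answer: 6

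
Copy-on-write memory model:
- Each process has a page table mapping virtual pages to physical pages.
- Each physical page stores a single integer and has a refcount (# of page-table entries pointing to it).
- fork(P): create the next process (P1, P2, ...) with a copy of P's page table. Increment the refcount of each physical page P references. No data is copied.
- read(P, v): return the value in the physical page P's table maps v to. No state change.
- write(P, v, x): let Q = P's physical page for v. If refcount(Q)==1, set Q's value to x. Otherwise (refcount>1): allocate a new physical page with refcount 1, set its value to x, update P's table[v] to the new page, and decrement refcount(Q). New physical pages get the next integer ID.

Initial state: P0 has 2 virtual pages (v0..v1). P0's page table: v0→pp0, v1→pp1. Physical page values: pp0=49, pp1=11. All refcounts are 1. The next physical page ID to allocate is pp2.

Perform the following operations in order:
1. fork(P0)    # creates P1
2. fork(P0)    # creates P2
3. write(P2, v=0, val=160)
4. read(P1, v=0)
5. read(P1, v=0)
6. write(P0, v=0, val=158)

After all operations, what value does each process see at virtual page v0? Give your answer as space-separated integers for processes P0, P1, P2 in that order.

Answer: 158 49 160

Derivation:
Op 1: fork(P0) -> P1. 2 ppages; refcounts: pp0:2 pp1:2
Op 2: fork(P0) -> P2. 2 ppages; refcounts: pp0:3 pp1:3
Op 3: write(P2, v0, 160). refcount(pp0)=3>1 -> COPY to pp2. 3 ppages; refcounts: pp0:2 pp1:3 pp2:1
Op 4: read(P1, v0) -> 49. No state change.
Op 5: read(P1, v0) -> 49. No state change.
Op 6: write(P0, v0, 158). refcount(pp0)=2>1 -> COPY to pp3. 4 ppages; refcounts: pp0:1 pp1:3 pp2:1 pp3:1
P0: v0 -> pp3 = 158
P1: v0 -> pp0 = 49
P2: v0 -> pp2 = 160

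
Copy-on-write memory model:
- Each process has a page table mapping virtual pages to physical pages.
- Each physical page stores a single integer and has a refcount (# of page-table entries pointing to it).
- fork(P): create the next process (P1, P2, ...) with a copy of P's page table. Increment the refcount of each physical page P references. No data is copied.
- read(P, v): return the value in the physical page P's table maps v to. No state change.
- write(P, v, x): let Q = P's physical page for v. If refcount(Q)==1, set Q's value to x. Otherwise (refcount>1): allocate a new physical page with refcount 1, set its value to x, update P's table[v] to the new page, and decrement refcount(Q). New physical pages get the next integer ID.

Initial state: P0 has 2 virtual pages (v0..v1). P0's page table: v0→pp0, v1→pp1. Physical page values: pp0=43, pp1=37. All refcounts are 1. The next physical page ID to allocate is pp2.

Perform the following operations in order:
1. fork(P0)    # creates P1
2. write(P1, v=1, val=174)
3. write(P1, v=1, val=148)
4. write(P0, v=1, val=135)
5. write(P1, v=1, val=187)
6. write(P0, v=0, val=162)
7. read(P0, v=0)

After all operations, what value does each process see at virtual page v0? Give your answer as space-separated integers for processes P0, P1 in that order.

Answer: 162 43

Derivation:
Op 1: fork(P0) -> P1. 2 ppages; refcounts: pp0:2 pp1:2
Op 2: write(P1, v1, 174). refcount(pp1)=2>1 -> COPY to pp2. 3 ppages; refcounts: pp0:2 pp1:1 pp2:1
Op 3: write(P1, v1, 148). refcount(pp2)=1 -> write in place. 3 ppages; refcounts: pp0:2 pp1:1 pp2:1
Op 4: write(P0, v1, 135). refcount(pp1)=1 -> write in place. 3 ppages; refcounts: pp0:2 pp1:1 pp2:1
Op 5: write(P1, v1, 187). refcount(pp2)=1 -> write in place. 3 ppages; refcounts: pp0:2 pp1:1 pp2:1
Op 6: write(P0, v0, 162). refcount(pp0)=2>1 -> COPY to pp3. 4 ppages; refcounts: pp0:1 pp1:1 pp2:1 pp3:1
Op 7: read(P0, v0) -> 162. No state change.
P0: v0 -> pp3 = 162
P1: v0 -> pp0 = 43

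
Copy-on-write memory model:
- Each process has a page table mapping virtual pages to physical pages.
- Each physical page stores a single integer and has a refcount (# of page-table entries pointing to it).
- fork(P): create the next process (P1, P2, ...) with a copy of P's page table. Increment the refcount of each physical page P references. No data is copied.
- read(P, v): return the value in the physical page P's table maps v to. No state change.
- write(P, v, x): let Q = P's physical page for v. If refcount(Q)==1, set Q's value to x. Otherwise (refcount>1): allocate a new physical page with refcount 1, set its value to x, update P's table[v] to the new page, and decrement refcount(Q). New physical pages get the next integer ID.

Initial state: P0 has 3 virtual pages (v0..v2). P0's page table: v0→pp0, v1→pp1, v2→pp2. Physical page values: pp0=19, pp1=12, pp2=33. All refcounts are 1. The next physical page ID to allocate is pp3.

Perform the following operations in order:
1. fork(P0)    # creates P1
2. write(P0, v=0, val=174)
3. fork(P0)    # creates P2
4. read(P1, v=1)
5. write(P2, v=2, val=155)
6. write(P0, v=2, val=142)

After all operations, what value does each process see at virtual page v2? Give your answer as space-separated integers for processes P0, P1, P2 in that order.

Op 1: fork(P0) -> P1. 3 ppages; refcounts: pp0:2 pp1:2 pp2:2
Op 2: write(P0, v0, 174). refcount(pp0)=2>1 -> COPY to pp3. 4 ppages; refcounts: pp0:1 pp1:2 pp2:2 pp3:1
Op 3: fork(P0) -> P2. 4 ppages; refcounts: pp0:1 pp1:3 pp2:3 pp3:2
Op 4: read(P1, v1) -> 12. No state change.
Op 5: write(P2, v2, 155). refcount(pp2)=3>1 -> COPY to pp4. 5 ppages; refcounts: pp0:1 pp1:3 pp2:2 pp3:2 pp4:1
Op 6: write(P0, v2, 142). refcount(pp2)=2>1 -> COPY to pp5. 6 ppages; refcounts: pp0:1 pp1:3 pp2:1 pp3:2 pp4:1 pp5:1
P0: v2 -> pp5 = 142
P1: v2 -> pp2 = 33
P2: v2 -> pp4 = 155

Answer: 142 33 155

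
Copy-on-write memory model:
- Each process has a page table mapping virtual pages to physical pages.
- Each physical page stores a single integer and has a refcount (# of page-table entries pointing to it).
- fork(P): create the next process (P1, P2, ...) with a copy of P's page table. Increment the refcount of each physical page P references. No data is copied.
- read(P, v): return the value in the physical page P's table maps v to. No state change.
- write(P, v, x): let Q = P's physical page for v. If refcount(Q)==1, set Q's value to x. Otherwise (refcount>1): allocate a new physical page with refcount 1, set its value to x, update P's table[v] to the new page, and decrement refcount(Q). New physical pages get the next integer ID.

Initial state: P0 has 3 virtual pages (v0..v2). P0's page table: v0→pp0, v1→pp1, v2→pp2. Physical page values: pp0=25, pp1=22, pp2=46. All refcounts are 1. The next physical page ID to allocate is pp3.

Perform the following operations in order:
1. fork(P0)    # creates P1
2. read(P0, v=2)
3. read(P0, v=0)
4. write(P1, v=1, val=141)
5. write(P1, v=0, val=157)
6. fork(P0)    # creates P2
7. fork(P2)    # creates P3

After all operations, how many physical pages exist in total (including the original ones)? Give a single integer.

Op 1: fork(P0) -> P1. 3 ppages; refcounts: pp0:2 pp1:2 pp2:2
Op 2: read(P0, v2) -> 46. No state change.
Op 3: read(P0, v0) -> 25. No state change.
Op 4: write(P1, v1, 141). refcount(pp1)=2>1 -> COPY to pp3. 4 ppages; refcounts: pp0:2 pp1:1 pp2:2 pp3:1
Op 5: write(P1, v0, 157). refcount(pp0)=2>1 -> COPY to pp4. 5 ppages; refcounts: pp0:1 pp1:1 pp2:2 pp3:1 pp4:1
Op 6: fork(P0) -> P2. 5 ppages; refcounts: pp0:2 pp1:2 pp2:3 pp3:1 pp4:1
Op 7: fork(P2) -> P3. 5 ppages; refcounts: pp0:3 pp1:3 pp2:4 pp3:1 pp4:1

Answer: 5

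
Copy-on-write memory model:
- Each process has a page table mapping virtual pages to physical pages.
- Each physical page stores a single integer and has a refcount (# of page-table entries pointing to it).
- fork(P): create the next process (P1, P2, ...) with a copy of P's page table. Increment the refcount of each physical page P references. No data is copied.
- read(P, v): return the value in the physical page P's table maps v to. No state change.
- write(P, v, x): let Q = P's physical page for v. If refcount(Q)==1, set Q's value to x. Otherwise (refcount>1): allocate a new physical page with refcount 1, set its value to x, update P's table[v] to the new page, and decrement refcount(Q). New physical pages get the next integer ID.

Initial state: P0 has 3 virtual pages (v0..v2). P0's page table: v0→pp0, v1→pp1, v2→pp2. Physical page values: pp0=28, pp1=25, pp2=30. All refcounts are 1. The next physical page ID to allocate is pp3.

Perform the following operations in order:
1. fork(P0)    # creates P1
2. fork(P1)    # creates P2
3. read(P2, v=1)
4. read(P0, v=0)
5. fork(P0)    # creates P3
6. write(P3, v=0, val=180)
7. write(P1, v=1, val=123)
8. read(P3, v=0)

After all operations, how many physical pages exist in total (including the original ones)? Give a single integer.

Op 1: fork(P0) -> P1. 3 ppages; refcounts: pp0:2 pp1:2 pp2:2
Op 2: fork(P1) -> P2. 3 ppages; refcounts: pp0:3 pp1:3 pp2:3
Op 3: read(P2, v1) -> 25. No state change.
Op 4: read(P0, v0) -> 28. No state change.
Op 5: fork(P0) -> P3. 3 ppages; refcounts: pp0:4 pp1:4 pp2:4
Op 6: write(P3, v0, 180). refcount(pp0)=4>1 -> COPY to pp3. 4 ppages; refcounts: pp0:3 pp1:4 pp2:4 pp3:1
Op 7: write(P1, v1, 123). refcount(pp1)=4>1 -> COPY to pp4. 5 ppages; refcounts: pp0:3 pp1:3 pp2:4 pp3:1 pp4:1
Op 8: read(P3, v0) -> 180. No state change.

Answer: 5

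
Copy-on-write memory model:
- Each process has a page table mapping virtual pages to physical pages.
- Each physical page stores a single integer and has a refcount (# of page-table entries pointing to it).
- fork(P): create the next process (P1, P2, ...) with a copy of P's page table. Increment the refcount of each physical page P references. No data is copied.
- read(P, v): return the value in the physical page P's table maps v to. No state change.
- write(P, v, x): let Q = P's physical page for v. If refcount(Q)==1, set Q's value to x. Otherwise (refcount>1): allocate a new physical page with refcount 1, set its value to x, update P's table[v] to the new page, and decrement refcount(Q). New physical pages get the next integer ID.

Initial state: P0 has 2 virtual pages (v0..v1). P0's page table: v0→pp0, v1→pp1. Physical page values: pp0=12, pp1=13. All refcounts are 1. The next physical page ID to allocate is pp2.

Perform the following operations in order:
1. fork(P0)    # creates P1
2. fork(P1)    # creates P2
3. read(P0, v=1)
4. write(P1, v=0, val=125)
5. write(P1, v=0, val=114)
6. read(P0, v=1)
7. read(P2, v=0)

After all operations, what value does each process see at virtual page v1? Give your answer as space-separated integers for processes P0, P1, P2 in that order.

Answer: 13 13 13

Derivation:
Op 1: fork(P0) -> P1. 2 ppages; refcounts: pp0:2 pp1:2
Op 2: fork(P1) -> P2. 2 ppages; refcounts: pp0:3 pp1:3
Op 3: read(P0, v1) -> 13. No state change.
Op 4: write(P1, v0, 125). refcount(pp0)=3>1 -> COPY to pp2. 3 ppages; refcounts: pp0:2 pp1:3 pp2:1
Op 5: write(P1, v0, 114). refcount(pp2)=1 -> write in place. 3 ppages; refcounts: pp0:2 pp1:3 pp2:1
Op 6: read(P0, v1) -> 13. No state change.
Op 7: read(P2, v0) -> 12. No state change.
P0: v1 -> pp1 = 13
P1: v1 -> pp1 = 13
P2: v1 -> pp1 = 13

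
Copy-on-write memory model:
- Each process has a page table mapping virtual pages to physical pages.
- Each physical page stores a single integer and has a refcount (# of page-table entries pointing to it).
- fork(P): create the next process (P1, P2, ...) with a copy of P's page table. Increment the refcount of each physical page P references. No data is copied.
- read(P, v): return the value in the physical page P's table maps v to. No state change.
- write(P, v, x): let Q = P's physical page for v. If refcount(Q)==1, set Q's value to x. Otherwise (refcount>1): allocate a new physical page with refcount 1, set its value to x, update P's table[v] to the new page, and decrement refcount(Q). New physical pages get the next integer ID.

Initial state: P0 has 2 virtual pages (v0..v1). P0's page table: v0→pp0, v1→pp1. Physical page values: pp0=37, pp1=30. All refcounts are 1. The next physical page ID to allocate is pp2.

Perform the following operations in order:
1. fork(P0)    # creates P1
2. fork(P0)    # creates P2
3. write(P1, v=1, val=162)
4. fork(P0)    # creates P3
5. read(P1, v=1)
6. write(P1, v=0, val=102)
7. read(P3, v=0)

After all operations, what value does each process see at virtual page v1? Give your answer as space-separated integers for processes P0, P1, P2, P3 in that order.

Op 1: fork(P0) -> P1. 2 ppages; refcounts: pp0:2 pp1:2
Op 2: fork(P0) -> P2. 2 ppages; refcounts: pp0:3 pp1:3
Op 3: write(P1, v1, 162). refcount(pp1)=3>1 -> COPY to pp2. 3 ppages; refcounts: pp0:3 pp1:2 pp2:1
Op 4: fork(P0) -> P3. 3 ppages; refcounts: pp0:4 pp1:3 pp2:1
Op 5: read(P1, v1) -> 162. No state change.
Op 6: write(P1, v0, 102). refcount(pp0)=4>1 -> COPY to pp3. 4 ppages; refcounts: pp0:3 pp1:3 pp2:1 pp3:1
Op 7: read(P3, v0) -> 37. No state change.
P0: v1 -> pp1 = 30
P1: v1 -> pp2 = 162
P2: v1 -> pp1 = 30
P3: v1 -> pp1 = 30

Answer: 30 162 30 30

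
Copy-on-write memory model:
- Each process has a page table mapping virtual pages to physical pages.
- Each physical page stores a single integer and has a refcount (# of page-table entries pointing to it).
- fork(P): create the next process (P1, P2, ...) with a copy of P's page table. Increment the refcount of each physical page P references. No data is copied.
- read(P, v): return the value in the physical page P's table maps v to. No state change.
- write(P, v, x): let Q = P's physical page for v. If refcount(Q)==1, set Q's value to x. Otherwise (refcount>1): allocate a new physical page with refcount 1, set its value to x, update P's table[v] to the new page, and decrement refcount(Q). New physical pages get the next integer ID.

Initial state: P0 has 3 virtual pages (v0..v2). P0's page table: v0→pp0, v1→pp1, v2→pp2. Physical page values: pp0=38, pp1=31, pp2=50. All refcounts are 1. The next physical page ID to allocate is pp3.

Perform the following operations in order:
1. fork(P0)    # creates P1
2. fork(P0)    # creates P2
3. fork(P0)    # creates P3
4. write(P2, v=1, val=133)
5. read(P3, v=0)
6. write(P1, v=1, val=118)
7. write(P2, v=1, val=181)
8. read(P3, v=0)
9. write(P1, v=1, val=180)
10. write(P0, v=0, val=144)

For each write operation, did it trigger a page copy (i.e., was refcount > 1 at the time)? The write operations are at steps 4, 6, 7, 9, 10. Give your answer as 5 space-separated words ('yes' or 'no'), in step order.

Op 1: fork(P0) -> P1. 3 ppages; refcounts: pp0:2 pp1:2 pp2:2
Op 2: fork(P0) -> P2. 3 ppages; refcounts: pp0:3 pp1:3 pp2:3
Op 3: fork(P0) -> P3. 3 ppages; refcounts: pp0:4 pp1:4 pp2:4
Op 4: write(P2, v1, 133). refcount(pp1)=4>1 -> COPY to pp3. 4 ppages; refcounts: pp0:4 pp1:3 pp2:4 pp3:1
Op 5: read(P3, v0) -> 38. No state change.
Op 6: write(P1, v1, 118). refcount(pp1)=3>1 -> COPY to pp4. 5 ppages; refcounts: pp0:4 pp1:2 pp2:4 pp3:1 pp4:1
Op 7: write(P2, v1, 181). refcount(pp3)=1 -> write in place. 5 ppages; refcounts: pp0:4 pp1:2 pp2:4 pp3:1 pp4:1
Op 8: read(P3, v0) -> 38. No state change.
Op 9: write(P1, v1, 180). refcount(pp4)=1 -> write in place. 5 ppages; refcounts: pp0:4 pp1:2 pp2:4 pp3:1 pp4:1
Op 10: write(P0, v0, 144). refcount(pp0)=4>1 -> COPY to pp5. 6 ppages; refcounts: pp0:3 pp1:2 pp2:4 pp3:1 pp4:1 pp5:1

yes yes no no yes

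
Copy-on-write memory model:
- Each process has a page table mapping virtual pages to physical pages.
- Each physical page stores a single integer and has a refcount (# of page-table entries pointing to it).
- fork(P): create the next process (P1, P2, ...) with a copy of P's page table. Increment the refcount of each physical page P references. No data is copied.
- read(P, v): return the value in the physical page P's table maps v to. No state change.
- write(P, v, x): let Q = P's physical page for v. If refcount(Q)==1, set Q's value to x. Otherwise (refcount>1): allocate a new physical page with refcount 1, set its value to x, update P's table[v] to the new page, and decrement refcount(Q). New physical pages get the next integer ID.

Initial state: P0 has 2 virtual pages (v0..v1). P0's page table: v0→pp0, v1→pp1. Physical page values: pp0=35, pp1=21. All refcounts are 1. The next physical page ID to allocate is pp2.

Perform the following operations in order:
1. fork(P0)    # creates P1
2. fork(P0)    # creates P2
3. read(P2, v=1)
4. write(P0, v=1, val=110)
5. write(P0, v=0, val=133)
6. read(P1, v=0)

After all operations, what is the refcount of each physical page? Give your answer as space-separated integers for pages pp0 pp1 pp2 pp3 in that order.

Op 1: fork(P0) -> P1. 2 ppages; refcounts: pp0:2 pp1:2
Op 2: fork(P0) -> P2. 2 ppages; refcounts: pp0:3 pp1:3
Op 3: read(P2, v1) -> 21. No state change.
Op 4: write(P0, v1, 110). refcount(pp1)=3>1 -> COPY to pp2. 3 ppages; refcounts: pp0:3 pp1:2 pp2:1
Op 5: write(P0, v0, 133). refcount(pp0)=3>1 -> COPY to pp3. 4 ppages; refcounts: pp0:2 pp1:2 pp2:1 pp3:1
Op 6: read(P1, v0) -> 35. No state change.

Answer: 2 2 1 1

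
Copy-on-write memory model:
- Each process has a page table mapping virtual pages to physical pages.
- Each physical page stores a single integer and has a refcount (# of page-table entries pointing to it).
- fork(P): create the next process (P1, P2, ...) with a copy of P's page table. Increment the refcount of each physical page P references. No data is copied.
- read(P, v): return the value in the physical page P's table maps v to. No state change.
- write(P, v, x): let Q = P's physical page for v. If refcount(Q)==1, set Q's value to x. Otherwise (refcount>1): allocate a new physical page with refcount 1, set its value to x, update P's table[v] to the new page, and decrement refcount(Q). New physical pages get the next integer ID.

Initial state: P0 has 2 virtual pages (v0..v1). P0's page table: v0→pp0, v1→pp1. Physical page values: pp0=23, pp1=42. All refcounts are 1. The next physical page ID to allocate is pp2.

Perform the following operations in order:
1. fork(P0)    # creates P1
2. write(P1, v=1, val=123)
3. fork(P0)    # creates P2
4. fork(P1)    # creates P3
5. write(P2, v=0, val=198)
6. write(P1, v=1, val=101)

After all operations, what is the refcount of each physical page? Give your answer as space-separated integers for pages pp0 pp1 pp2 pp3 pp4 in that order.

Answer: 3 2 1 1 1

Derivation:
Op 1: fork(P0) -> P1. 2 ppages; refcounts: pp0:2 pp1:2
Op 2: write(P1, v1, 123). refcount(pp1)=2>1 -> COPY to pp2. 3 ppages; refcounts: pp0:2 pp1:1 pp2:1
Op 3: fork(P0) -> P2. 3 ppages; refcounts: pp0:3 pp1:2 pp2:1
Op 4: fork(P1) -> P3. 3 ppages; refcounts: pp0:4 pp1:2 pp2:2
Op 5: write(P2, v0, 198). refcount(pp0)=4>1 -> COPY to pp3. 4 ppages; refcounts: pp0:3 pp1:2 pp2:2 pp3:1
Op 6: write(P1, v1, 101). refcount(pp2)=2>1 -> COPY to pp4. 5 ppages; refcounts: pp0:3 pp1:2 pp2:1 pp3:1 pp4:1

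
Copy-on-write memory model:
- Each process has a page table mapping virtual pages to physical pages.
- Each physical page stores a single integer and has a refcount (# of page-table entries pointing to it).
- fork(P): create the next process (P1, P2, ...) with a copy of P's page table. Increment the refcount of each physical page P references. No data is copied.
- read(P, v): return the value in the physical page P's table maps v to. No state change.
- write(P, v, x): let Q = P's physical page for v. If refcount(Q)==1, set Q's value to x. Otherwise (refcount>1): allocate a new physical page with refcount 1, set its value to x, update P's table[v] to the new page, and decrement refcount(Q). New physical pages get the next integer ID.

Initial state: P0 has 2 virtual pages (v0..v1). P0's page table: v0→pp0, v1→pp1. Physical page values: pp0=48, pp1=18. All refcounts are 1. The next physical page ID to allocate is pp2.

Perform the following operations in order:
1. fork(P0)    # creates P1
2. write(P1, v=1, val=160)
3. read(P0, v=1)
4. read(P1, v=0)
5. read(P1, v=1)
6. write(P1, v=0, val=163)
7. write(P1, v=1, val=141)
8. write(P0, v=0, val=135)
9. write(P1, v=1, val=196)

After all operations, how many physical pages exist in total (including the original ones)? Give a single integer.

Answer: 4

Derivation:
Op 1: fork(P0) -> P1. 2 ppages; refcounts: pp0:2 pp1:2
Op 2: write(P1, v1, 160). refcount(pp1)=2>1 -> COPY to pp2. 3 ppages; refcounts: pp0:2 pp1:1 pp2:1
Op 3: read(P0, v1) -> 18. No state change.
Op 4: read(P1, v0) -> 48. No state change.
Op 5: read(P1, v1) -> 160. No state change.
Op 6: write(P1, v0, 163). refcount(pp0)=2>1 -> COPY to pp3. 4 ppages; refcounts: pp0:1 pp1:1 pp2:1 pp3:1
Op 7: write(P1, v1, 141). refcount(pp2)=1 -> write in place. 4 ppages; refcounts: pp0:1 pp1:1 pp2:1 pp3:1
Op 8: write(P0, v0, 135). refcount(pp0)=1 -> write in place. 4 ppages; refcounts: pp0:1 pp1:1 pp2:1 pp3:1
Op 9: write(P1, v1, 196). refcount(pp2)=1 -> write in place. 4 ppages; refcounts: pp0:1 pp1:1 pp2:1 pp3:1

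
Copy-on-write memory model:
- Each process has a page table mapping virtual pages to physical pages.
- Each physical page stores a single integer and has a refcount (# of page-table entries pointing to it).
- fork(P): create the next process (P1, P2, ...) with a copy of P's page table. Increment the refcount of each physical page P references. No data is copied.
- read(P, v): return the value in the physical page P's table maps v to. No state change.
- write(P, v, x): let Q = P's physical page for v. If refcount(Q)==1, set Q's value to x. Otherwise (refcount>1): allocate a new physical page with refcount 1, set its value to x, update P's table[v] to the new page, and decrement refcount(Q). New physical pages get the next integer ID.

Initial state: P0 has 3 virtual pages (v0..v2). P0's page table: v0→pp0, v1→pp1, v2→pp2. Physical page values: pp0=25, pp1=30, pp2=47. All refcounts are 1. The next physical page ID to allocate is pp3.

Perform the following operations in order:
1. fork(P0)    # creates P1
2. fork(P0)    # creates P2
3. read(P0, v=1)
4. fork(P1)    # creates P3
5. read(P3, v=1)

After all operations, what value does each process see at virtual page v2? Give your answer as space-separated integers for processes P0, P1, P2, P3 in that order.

Op 1: fork(P0) -> P1. 3 ppages; refcounts: pp0:2 pp1:2 pp2:2
Op 2: fork(P0) -> P2. 3 ppages; refcounts: pp0:3 pp1:3 pp2:3
Op 3: read(P0, v1) -> 30. No state change.
Op 4: fork(P1) -> P3. 3 ppages; refcounts: pp0:4 pp1:4 pp2:4
Op 5: read(P3, v1) -> 30. No state change.
P0: v2 -> pp2 = 47
P1: v2 -> pp2 = 47
P2: v2 -> pp2 = 47
P3: v2 -> pp2 = 47

Answer: 47 47 47 47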